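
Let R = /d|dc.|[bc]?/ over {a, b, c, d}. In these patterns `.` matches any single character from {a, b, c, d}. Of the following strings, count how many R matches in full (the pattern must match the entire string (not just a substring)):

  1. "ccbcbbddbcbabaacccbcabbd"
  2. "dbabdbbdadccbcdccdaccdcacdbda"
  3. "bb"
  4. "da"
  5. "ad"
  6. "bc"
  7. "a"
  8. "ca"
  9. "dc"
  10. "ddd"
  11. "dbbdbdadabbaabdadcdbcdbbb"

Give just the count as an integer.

1 → no match
2 → no match
3. "bb" → no match
4. "da" → no match
5. "ad" → no match
6. "bc" → no match
7. "a" → no match
8. "ca" → no match
9. "dc" → no match
10. "ddd" → no match
11 → no match
Total matched: 0

0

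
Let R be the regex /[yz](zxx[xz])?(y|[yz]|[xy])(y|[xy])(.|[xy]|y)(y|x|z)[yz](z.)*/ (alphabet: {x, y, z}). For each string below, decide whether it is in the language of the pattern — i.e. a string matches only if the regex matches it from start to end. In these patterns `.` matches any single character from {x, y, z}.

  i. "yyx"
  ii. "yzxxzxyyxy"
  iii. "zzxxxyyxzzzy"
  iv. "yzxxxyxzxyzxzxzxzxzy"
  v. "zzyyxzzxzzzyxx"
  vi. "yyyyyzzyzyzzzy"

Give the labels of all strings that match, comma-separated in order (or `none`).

i → no match
ii → match
iii → match
iv → match
v → no match
vi → match

ii, iii, iv, vi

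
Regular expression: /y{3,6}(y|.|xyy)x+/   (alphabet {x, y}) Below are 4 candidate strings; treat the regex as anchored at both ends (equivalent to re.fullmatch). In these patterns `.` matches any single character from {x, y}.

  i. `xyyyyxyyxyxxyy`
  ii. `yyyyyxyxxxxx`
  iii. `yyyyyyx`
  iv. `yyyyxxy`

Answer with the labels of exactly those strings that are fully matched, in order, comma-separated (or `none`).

i → no match — must start with `y`
ii. `yyyyyxyxxxxx` → no match
iii. `yyyyyyx` → match
iv. `yyyyxxy` → no match — must end with `x`

iii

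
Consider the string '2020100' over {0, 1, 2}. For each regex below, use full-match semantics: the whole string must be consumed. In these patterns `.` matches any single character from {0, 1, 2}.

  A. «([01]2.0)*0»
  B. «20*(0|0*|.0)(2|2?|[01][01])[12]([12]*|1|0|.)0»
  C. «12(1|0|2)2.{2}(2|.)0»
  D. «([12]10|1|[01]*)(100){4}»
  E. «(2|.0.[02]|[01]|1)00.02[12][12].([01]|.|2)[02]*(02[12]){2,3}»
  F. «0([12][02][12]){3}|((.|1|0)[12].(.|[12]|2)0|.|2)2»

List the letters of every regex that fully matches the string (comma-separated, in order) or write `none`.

B

A → no match
B → match
C → no match — must start with '12'
D → no match
E → no match
F → no match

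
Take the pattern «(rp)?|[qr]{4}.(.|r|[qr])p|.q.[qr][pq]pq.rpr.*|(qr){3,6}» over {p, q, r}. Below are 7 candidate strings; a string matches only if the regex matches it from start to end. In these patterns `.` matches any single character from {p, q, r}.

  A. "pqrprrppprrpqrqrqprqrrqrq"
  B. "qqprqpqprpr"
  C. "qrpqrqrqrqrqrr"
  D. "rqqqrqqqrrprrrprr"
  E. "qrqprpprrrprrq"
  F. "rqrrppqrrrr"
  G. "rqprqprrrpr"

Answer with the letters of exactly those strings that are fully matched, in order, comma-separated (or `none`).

A → no match
B. "qqprqpqprpr" → match
C → no match
D → no match
E → no match
F. "rqrrppqrrrr" → no match
G. "rqprqprrrpr" → no match

B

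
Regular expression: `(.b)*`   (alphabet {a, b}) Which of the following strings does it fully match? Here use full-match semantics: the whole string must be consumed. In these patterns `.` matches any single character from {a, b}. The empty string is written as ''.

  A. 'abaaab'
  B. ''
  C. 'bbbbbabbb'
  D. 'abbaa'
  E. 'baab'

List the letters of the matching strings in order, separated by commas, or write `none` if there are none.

B

A → no match
B → match
C → no match
D → no match
E → no match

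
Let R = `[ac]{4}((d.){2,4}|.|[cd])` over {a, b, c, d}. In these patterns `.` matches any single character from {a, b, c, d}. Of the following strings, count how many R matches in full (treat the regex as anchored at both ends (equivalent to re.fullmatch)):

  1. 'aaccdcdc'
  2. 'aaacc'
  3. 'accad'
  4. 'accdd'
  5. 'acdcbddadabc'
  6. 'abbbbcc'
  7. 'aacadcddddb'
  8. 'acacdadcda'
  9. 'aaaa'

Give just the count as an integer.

4

1. 'aaccdcdc' → match
2. 'aaacc' → match
3. 'accad' → match
4. 'accdd' → no match
5. 'acdcbddadabc' → no match
6. 'abbbbcc' → no match
7. 'aacadcddddb' → no match
8. 'acacdadcda' → match
9. 'aaaa' → no match
Total matched: 4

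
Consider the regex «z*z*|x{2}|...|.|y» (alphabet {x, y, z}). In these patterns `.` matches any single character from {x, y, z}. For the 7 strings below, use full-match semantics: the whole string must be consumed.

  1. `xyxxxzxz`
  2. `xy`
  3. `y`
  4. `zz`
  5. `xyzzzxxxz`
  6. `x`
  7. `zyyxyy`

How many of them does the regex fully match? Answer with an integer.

3

1. `xyxxxzxz` → no match
2. `xy` → no match
3. `y` → match
4. `zz` → match
5. `xyzzzxxxz` → no match
6. `x` → match
7. `zyyxyy` → no match
Total matched: 3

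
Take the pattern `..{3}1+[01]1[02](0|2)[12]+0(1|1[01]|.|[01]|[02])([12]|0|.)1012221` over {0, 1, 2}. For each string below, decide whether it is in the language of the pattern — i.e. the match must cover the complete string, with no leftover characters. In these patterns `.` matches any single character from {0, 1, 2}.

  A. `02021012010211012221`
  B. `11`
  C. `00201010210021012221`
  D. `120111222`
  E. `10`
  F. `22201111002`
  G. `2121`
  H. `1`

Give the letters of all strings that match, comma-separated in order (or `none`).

A → match
B → no match — must end with `1012221`
C → match
D → no match — must end with `1012221`
E → no match — must end with `1012221`
F → no match — must end with `1012221`
G → no match — must end with `1012221`
H → no match — must end with `1012221`

A, C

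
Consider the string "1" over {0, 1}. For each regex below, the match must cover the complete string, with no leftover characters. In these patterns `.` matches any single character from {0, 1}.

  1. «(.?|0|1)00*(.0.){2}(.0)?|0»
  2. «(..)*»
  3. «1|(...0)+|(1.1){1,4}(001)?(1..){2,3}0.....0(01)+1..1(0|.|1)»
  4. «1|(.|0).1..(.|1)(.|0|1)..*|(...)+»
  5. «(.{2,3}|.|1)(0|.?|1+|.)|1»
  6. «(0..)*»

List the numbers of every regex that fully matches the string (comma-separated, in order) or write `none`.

3, 4, 5

1 → no match
2 → no match
3 → match
4 → match
5 → match
6 → no match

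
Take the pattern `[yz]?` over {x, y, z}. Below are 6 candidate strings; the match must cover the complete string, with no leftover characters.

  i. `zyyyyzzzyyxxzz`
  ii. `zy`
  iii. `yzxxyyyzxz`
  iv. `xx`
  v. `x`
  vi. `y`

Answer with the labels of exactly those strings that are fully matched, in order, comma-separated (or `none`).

i → no match
ii → no match
iii → no match
iv → no match
v → no match
vi → match

vi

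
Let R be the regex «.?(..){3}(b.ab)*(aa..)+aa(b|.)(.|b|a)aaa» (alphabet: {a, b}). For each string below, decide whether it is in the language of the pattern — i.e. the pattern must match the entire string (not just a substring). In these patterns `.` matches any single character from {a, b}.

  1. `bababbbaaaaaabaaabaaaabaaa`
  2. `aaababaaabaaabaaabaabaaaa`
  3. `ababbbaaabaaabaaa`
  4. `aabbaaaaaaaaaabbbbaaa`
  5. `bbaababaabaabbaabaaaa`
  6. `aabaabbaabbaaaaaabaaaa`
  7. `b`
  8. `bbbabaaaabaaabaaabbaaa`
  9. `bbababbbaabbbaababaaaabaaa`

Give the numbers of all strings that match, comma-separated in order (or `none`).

1, 2, 3, 5, 6, 8

1 → match
2 → match
3 → match
4 → no match
5 → match
6 → match
7 → no match — must end with `aaa`
8 → match
9 → no match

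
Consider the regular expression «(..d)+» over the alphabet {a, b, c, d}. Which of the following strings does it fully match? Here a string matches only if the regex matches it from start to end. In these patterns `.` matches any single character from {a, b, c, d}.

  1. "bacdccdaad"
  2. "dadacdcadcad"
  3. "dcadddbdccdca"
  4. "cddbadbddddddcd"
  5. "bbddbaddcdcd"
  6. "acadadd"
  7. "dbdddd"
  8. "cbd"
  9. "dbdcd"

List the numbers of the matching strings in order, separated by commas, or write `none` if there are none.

1 → no match
2 → match
3 → no match — must end with "d"
4 → match
5 → no match
6 → no match
7 → match
8 → match
9 → no match

2, 4, 7, 8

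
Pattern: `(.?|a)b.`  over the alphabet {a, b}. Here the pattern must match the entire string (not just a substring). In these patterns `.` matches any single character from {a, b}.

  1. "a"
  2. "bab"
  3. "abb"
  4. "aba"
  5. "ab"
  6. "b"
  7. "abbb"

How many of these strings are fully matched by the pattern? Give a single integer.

1. "a" → no match
2. "bab" → no match
3. "abb" → match
4. "aba" → match
5. "ab" → no match
6. "b" → no match
7. "abbb" → no match
Total matched: 2

2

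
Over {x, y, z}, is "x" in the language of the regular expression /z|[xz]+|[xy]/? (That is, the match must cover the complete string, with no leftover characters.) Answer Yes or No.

Yes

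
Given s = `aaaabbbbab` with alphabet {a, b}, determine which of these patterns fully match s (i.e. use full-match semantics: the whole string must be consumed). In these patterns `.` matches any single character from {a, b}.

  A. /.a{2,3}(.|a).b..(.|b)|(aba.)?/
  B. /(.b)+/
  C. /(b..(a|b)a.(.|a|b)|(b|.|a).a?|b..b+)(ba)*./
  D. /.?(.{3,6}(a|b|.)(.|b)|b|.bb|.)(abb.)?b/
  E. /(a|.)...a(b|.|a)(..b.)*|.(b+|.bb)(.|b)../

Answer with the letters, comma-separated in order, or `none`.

A, D

A → match
B → no match
C → no match
D → match
E → no match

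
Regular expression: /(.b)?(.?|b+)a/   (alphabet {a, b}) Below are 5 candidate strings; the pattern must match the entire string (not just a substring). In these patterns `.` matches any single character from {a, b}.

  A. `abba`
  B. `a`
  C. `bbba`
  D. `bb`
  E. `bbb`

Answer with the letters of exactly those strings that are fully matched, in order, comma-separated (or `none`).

A. `abba` → match
B. `a` → match
C. `bbba` → match
D. `bb` → no match — must end with `a`
E. `bbb` → no match — must end with `a`

A, B, C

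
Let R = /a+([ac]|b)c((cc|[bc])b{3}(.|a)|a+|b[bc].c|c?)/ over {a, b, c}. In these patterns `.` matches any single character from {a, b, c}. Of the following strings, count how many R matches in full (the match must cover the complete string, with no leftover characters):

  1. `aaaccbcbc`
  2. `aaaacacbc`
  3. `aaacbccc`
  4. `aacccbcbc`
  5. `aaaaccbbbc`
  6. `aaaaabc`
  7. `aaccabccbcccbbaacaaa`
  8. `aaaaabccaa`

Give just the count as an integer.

4

1 → match
2 → no match
3 → match
4 → no match
5 → match
6 → match
7 → no match
8 → no match
Total matched: 4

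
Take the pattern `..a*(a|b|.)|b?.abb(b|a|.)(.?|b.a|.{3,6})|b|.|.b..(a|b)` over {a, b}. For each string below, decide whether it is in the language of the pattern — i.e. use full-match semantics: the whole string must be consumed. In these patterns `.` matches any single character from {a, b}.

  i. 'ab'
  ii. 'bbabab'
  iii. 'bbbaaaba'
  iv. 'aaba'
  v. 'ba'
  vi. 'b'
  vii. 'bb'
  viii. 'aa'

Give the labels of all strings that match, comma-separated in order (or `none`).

vi

i → no match
ii → no match
iii → no match
iv → no match
v → no match
vi → match
vii → no match
viii → no match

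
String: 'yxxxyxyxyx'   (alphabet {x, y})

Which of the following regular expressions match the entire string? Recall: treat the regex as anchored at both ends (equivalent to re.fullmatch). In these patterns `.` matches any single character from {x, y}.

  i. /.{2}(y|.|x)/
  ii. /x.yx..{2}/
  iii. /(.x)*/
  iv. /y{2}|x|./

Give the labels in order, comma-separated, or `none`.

iii

i → no match
ii → no match — must start with 'x'
iii → match
iv → no match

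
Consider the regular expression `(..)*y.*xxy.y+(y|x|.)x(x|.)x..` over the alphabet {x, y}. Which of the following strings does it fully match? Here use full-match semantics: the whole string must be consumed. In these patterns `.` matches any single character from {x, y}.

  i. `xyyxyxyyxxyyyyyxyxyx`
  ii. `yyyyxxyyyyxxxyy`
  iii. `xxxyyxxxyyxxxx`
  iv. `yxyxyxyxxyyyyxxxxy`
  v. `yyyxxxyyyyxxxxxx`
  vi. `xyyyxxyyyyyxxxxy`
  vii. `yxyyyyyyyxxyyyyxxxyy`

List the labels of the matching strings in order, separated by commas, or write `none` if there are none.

i → match
ii → match
iii → no match
iv → match
v → match
vi → match
vii → match

i, ii, iv, v, vi, vii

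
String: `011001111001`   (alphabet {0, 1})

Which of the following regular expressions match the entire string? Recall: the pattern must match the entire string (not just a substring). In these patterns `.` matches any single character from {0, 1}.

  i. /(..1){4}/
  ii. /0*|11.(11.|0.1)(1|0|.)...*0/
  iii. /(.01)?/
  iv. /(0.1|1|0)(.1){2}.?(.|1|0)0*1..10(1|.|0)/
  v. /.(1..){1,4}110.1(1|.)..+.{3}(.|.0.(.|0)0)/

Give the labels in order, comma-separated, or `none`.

i → match
ii → no match
iii → no match
iv → no match
v → no match

i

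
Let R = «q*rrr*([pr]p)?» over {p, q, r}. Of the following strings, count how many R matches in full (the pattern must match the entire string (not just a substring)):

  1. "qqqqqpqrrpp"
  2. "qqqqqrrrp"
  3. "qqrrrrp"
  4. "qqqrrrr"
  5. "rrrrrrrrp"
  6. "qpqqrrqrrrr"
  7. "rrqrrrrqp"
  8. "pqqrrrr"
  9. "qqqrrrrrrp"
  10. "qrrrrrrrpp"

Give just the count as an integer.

1 → no match
2 → match
3 → match
4 → match
5 → match
6 → no match
7 → no match
8 → no match
9 → match
10 → match
Total matched: 6

6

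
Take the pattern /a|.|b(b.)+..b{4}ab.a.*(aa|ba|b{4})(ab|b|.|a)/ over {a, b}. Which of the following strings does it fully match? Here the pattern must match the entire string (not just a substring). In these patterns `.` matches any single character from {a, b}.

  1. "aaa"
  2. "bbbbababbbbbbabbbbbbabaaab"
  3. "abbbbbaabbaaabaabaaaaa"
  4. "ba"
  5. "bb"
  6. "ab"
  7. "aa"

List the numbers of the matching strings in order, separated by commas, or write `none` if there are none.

1 → no match
2 → no match
3 → no match
4 → no match
5 → no match
6 → no match
7 → no match

none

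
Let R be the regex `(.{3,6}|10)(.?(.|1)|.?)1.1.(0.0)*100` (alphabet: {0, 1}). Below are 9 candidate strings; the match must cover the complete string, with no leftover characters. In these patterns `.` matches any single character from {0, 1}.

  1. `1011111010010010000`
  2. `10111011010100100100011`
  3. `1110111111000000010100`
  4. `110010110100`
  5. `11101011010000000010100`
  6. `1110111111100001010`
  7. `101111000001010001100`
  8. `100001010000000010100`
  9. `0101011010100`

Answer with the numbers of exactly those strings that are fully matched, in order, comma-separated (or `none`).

3, 5, 8, 9

1 → no match — must end with `100`
2 → no match — must end with `100`
3 → match
4. `110010110100` → no match
5 → match
6 → no match — must end with `100`
7 → no match
8 → match
9 → match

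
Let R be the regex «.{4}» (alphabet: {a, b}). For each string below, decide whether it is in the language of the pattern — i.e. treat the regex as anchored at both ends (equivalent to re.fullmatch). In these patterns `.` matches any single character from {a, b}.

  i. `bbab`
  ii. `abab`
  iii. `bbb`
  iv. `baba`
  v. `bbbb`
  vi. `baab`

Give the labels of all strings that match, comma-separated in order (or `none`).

i, ii, iv, v, vi

i. `bbab` → match
ii. `abab` → match
iii. `bbb` → no match
iv. `baba` → match
v. `bbbb` → match
vi. `baab` → match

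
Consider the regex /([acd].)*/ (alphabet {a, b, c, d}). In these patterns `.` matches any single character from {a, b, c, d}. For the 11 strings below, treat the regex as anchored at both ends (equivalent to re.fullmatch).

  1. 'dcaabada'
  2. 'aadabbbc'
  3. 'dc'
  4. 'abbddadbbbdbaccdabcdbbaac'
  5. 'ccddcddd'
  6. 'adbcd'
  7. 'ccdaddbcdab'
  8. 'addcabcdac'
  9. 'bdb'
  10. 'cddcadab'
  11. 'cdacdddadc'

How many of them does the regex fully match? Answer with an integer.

1. 'dcaabada' → no match
2. 'aadabbbc' → no match
3. 'dc' → match
4 → no match
5. 'ccddcddd' → match
6. 'adbcd' → no match
7. 'ccdaddbcdab' → no match
8. 'addcabcdac' → match
9. 'bdb' → no match
10. 'cddcadab' → match
11. 'cdacdddadc' → match
Total matched: 5

5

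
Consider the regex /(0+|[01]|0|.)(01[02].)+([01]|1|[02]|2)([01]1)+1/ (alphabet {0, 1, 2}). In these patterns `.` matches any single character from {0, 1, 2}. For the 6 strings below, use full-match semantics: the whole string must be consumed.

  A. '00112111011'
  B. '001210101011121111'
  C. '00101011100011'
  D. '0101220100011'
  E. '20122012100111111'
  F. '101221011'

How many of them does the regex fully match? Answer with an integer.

2

A → no match
B → no match
C → no match
D → no match
E → match
F → match
Total matched: 2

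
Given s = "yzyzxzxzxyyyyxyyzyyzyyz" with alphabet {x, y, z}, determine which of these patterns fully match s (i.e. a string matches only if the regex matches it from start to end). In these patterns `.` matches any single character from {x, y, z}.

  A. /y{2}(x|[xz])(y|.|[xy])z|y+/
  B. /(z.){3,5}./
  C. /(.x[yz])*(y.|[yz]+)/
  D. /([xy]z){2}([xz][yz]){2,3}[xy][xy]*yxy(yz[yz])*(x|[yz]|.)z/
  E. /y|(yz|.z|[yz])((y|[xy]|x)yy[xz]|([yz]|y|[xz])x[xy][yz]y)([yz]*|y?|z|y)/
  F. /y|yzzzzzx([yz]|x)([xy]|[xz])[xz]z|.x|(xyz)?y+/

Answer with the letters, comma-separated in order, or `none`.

A → no match
B → no match — must start with "z"
C → no match
D → match
E → no match
F → no match

D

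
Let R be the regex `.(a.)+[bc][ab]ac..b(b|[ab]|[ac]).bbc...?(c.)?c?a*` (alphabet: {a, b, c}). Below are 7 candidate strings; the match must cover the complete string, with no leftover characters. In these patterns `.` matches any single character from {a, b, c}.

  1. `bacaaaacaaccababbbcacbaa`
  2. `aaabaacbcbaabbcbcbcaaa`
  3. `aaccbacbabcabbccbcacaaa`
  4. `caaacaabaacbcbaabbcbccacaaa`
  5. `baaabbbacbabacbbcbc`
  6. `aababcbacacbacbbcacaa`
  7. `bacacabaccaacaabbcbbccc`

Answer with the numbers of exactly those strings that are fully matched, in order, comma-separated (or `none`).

1, 2, 3, 4, 5, 6, 7

1 → match
2 → match
3 → match
4 → match
5 → match
6 → match
7 → match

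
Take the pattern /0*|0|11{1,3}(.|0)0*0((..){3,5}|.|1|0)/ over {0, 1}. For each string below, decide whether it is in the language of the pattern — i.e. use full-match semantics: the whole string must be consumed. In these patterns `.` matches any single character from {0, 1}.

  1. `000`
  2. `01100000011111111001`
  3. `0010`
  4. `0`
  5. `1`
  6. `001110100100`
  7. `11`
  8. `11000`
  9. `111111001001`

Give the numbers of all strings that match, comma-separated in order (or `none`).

1 → match
2 → no match
3 → no match
4 → match
5 → no match
6 → no match
7 → no match
8 → match
9 → no match

1, 4, 8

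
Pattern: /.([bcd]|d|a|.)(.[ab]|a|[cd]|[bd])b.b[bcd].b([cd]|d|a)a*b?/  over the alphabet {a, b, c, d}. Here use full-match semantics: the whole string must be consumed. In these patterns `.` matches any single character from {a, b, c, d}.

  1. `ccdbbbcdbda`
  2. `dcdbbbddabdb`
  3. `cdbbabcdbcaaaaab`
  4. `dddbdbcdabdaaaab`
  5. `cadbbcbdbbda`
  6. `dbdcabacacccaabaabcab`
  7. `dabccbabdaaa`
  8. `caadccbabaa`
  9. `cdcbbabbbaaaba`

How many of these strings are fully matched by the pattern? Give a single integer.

3

1 → match
2 → no match
3 → match
4 → no match
5 → match
6 → no match
7 → no match
8 → no match
9 → no match
Total matched: 3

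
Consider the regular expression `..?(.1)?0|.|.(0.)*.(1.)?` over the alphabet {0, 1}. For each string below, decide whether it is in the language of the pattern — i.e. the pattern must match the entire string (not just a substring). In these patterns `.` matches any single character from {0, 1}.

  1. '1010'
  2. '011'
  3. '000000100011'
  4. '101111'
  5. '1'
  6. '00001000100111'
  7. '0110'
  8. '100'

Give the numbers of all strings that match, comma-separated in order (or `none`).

1, 3, 4, 5, 6, 7, 8

1 → match
2 → no match
3 → match
4 → match
5 → match
6 → match
7 → match
8 → match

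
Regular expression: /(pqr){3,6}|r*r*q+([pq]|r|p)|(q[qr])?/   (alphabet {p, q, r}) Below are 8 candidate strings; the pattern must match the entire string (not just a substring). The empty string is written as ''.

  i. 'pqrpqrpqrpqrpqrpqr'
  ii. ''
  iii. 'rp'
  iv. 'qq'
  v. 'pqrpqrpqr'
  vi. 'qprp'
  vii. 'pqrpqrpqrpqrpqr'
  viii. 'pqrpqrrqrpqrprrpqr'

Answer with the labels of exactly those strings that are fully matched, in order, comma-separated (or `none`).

i, ii, iv, v, vii

i → match
ii. '' → match
iii. 'rp' → no match
iv. 'qq' → match
v. 'pqrpqrpqr' → match
vi. 'qprp' → no match
vii → match
viii → no match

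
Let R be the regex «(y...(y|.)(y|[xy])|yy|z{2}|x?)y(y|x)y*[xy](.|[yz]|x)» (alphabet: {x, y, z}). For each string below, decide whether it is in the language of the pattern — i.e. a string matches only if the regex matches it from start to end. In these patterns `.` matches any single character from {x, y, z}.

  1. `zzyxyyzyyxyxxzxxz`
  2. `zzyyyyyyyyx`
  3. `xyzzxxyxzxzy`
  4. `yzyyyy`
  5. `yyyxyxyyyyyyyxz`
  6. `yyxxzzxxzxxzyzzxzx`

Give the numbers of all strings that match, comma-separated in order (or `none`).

1 → no match
2. `zzyyyyyyyyx` → match
3. `xyzzxxyxzxzy` → no match
4. `yzyyyy` → no match
5 → match
6 → no match

2, 5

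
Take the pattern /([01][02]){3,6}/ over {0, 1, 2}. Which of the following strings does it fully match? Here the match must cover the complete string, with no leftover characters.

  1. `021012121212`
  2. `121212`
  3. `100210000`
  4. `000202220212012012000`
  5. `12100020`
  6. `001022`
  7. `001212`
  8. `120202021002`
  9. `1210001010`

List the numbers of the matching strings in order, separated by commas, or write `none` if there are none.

1. `021012121212` → match
2. `121212` → match
3. `100210000` → no match
4 → no match
5. `12100020` → no match
6. `001022` → no match
7. `001212` → match
8. `120202021002` → match
9. `1210001010` → match

1, 2, 7, 8, 9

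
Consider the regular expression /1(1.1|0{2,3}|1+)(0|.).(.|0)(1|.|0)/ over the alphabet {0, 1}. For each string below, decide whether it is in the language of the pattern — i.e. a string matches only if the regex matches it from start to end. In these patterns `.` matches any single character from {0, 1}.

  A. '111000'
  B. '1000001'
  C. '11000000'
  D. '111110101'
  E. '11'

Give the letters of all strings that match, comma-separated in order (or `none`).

A, B, D

A → match
B → match
C → no match
D → match
E → no match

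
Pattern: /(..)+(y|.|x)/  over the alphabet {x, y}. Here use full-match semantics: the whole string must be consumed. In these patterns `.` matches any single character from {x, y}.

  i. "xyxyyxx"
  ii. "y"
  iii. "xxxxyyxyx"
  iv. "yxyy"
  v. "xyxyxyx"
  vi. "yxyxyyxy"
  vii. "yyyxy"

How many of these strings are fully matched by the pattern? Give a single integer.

4

i → match
ii → no match
iii → match
iv → no match
v → match
vi → no match
vii → match
Total matched: 4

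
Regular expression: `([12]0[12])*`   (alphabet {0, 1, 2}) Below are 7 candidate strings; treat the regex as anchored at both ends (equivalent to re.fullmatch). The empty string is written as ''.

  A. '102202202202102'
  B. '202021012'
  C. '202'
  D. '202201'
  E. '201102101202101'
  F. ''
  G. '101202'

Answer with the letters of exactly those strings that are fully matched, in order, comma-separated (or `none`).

A → match
B → no match
C → match
D → match
E → match
F → match
G → match

A, C, D, E, F, G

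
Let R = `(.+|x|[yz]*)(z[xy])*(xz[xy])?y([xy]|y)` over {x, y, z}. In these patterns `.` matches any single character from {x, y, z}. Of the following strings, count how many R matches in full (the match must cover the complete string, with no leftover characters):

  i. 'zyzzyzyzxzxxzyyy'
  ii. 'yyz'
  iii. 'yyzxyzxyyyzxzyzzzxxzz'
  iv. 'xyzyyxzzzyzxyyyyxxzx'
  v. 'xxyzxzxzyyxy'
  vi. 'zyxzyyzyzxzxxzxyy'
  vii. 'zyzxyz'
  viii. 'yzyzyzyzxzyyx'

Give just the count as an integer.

i → match
ii → no match
iii → no match
iv → no match
v → no match
vi → match
vii → no match
viii → match
Total matched: 3

3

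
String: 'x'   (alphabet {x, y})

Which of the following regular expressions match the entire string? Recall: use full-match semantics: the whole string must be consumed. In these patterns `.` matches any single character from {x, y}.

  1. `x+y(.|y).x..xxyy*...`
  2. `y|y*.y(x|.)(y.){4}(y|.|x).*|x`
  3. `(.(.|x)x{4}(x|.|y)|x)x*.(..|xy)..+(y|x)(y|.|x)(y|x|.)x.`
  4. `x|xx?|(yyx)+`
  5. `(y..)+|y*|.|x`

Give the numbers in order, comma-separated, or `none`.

1 → no match
2 → match
3 → no match
4 → match
5 → match

2, 4, 5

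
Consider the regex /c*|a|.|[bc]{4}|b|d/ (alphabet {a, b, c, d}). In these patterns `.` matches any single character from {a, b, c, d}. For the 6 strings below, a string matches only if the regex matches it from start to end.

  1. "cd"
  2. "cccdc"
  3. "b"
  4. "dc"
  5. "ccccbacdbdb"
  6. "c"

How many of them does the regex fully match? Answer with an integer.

2

1 → no match
2 → no match
3 → match
4 → no match
5 → no match
6 → match
Total matched: 2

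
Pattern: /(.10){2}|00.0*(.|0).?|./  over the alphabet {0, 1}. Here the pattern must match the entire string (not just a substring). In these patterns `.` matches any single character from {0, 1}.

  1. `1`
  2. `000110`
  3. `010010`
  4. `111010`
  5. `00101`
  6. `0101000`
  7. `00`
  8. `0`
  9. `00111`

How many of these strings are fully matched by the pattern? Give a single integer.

5

1 → match
2 → no match
3 → match
4 → no match
5 → match
6 → no match
7 → no match
8 → match
9 → match
Total matched: 5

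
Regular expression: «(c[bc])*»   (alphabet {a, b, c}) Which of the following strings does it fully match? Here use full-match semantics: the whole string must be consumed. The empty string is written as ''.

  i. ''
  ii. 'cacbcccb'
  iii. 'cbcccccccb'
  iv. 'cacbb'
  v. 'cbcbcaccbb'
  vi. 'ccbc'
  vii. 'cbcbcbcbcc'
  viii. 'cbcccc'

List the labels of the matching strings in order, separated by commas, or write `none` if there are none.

i, iii, vii, viii

i → match
ii → no match
iii → match
iv → no match
v → no match
vi → no match
vii → match
viii → match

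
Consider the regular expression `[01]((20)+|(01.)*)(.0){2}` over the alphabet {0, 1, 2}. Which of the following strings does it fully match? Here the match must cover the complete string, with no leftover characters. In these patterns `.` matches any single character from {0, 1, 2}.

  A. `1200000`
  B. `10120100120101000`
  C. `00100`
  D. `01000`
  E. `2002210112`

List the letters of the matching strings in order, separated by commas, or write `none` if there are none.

A, B, D

A → match
B → match
C → no match
D → match
E → no match — must end with `0`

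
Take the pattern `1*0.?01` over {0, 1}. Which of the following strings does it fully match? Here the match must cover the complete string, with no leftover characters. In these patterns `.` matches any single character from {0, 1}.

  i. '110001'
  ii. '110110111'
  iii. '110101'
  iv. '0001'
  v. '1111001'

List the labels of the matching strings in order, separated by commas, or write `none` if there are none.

i, iii, iv, v

i → match
ii → no match — must end with '01'
iii → match
iv → match
v → match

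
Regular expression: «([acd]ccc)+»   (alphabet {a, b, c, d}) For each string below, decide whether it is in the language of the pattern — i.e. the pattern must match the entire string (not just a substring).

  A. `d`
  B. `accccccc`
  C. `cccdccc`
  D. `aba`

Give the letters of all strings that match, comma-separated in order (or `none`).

B

A → no match — must end with `ccc`
B → match
C → no match
D → no match — must end with `ccc`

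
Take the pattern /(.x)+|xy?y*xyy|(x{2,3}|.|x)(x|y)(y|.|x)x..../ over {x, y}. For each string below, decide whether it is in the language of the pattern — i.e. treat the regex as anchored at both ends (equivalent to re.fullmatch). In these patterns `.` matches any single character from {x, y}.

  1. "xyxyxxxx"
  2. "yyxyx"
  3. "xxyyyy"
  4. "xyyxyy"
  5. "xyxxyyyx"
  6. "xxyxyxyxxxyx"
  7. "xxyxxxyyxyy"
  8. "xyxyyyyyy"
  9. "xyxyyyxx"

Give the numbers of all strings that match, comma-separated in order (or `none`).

4, 5, 6

1 → no match
2 → no match
3 → no match
4 → match
5 → match
6 → match
7 → no match
8 → no match
9 → no match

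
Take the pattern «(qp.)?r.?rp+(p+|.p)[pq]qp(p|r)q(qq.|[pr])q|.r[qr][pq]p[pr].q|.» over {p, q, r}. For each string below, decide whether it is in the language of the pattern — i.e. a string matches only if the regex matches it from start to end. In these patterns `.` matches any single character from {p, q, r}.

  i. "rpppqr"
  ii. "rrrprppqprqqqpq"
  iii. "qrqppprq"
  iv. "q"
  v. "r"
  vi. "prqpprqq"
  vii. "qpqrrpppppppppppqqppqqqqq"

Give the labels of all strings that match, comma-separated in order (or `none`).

i. "rpppqr" → no match
ii → match
iii. "qrqppprq" → match
iv. "q" → match
v. "r" → match
vi. "prqpprqq" → match
vii → match

ii, iii, iv, v, vi, vii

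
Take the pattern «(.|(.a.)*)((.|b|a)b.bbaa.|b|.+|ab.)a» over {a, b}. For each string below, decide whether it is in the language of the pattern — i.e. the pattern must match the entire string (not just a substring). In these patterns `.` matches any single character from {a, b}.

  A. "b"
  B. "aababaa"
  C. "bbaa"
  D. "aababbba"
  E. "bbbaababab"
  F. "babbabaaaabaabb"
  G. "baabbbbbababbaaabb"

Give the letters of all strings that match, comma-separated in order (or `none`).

B, C, D

A → no match — must end with "a"
B → match
C → match
D → match
E → no match — must end with "a"
F → no match — must end with "a"
G → no match — must end with "a"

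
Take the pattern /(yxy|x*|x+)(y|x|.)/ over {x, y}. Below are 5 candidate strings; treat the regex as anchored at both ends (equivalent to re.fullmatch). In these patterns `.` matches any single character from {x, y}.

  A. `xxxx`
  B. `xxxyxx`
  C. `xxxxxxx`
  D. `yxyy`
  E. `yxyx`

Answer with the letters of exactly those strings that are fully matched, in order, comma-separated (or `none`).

A, C, D, E

A → match
B → no match
C → match
D → match
E → match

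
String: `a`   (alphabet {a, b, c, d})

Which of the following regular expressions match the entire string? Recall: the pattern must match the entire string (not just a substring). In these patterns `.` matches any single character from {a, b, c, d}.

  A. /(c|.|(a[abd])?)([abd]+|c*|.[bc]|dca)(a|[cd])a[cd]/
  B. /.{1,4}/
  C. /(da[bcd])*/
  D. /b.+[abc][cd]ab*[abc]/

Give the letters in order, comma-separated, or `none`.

A → no match
B → match
C → no match
D → no match — must start with `b`

B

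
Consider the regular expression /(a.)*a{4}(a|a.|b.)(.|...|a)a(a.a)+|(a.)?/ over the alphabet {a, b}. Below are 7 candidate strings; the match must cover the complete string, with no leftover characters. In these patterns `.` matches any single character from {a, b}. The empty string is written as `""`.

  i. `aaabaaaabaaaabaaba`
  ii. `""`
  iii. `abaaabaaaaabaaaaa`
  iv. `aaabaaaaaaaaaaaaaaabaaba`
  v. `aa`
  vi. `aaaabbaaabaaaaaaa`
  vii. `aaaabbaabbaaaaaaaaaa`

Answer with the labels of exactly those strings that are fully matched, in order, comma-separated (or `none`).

i → match
ii. `""` → match
iii → match
iv → match
v. `aa` → match
vi → match
vii → no match

i, ii, iii, iv, v, vi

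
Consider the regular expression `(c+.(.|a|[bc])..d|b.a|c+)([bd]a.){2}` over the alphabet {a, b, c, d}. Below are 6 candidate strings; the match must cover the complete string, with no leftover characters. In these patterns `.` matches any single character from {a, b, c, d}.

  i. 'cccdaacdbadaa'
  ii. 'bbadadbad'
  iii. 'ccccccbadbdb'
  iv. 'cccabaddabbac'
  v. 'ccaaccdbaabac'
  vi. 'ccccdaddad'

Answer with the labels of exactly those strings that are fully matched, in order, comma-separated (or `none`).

i → no match
ii. 'bbadadbad' → match
iii. 'ccccccbadbdb' → no match
iv → match
v → match
vi. 'ccccdaddad' → match

ii, iv, v, vi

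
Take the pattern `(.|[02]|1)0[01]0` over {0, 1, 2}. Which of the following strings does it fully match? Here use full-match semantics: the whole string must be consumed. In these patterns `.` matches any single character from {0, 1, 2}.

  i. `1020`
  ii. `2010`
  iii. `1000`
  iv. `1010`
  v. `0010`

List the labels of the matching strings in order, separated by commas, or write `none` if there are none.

ii, iii, iv, v

i → no match
ii → match
iii → match
iv → match
v → match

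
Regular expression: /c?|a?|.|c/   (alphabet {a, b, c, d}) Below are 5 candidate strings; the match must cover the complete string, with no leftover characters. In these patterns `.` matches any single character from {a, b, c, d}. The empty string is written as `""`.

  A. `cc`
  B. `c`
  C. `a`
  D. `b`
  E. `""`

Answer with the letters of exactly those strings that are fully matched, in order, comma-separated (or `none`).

B, C, D, E

A → no match
B → match
C → match
D → match
E → match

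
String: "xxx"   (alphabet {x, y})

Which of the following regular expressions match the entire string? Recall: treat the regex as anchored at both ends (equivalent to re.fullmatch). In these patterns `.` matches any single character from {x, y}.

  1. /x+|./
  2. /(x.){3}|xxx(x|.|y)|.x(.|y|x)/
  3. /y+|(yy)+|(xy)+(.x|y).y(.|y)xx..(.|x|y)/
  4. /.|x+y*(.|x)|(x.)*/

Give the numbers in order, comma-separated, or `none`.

1 → match
2 → match
3 → no match
4 → match

1, 2, 4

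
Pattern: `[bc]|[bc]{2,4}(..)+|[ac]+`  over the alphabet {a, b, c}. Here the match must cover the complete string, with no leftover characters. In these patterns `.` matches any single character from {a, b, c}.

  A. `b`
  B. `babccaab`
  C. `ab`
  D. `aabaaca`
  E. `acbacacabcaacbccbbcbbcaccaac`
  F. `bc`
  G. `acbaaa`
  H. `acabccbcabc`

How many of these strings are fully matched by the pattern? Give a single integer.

A → match
B → no match
C → no match
D → no match
E → no match
F → no match
G → no match
H → no match
Total matched: 1

1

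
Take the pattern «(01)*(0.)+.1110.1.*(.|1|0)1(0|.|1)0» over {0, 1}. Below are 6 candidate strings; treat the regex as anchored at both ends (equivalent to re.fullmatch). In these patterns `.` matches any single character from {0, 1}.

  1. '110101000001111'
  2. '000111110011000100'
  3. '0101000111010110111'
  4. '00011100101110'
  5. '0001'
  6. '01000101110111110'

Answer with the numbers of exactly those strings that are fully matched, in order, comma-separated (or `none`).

1 → no match — must end with '0'
2 → match
3 → no match — must end with '0'
4 → match
5 → no match — must end with '0'
6 → match

2, 4, 6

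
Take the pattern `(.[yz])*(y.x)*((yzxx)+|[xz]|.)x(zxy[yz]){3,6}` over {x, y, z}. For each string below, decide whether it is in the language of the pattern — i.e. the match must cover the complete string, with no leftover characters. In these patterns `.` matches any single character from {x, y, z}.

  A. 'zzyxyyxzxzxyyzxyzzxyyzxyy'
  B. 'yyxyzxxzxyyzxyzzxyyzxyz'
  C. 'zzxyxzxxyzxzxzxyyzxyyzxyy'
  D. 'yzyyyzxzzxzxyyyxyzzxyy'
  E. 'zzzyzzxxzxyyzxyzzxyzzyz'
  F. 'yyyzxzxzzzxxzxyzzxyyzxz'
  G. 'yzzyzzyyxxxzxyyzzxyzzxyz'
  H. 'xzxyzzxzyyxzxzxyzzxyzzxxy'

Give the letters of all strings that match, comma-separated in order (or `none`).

none

A → no match
B → no match
C → no match
D → no match
E → no match
F → no match
G → no match
H → no match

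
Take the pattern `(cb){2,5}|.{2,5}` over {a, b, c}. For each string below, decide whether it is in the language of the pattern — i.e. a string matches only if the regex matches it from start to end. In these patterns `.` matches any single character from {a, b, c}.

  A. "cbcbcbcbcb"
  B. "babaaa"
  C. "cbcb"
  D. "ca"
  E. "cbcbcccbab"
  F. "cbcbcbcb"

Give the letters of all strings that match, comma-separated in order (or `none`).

A, C, D, F

A → match
B → no match
C → match
D → match
E → no match
F → match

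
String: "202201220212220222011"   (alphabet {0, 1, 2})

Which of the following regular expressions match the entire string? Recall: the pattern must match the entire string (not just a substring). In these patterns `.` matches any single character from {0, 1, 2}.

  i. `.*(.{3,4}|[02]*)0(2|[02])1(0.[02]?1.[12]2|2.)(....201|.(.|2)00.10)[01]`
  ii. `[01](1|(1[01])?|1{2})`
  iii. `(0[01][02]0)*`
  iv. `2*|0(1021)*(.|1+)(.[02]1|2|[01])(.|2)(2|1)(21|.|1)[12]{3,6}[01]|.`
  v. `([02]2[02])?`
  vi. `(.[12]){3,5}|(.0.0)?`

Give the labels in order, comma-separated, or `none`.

i

i → match
ii → no match
iii → no match
iv → no match
v → no match
vi → no match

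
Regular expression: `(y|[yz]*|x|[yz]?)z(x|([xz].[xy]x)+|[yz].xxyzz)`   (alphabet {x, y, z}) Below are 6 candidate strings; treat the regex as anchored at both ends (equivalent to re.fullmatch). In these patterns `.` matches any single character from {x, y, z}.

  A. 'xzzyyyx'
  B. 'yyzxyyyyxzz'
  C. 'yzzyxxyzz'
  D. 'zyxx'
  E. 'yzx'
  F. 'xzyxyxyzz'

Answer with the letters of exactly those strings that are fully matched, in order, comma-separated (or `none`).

A → no match
B → no match
C → match
D → no match
E → match
F → no match

C, E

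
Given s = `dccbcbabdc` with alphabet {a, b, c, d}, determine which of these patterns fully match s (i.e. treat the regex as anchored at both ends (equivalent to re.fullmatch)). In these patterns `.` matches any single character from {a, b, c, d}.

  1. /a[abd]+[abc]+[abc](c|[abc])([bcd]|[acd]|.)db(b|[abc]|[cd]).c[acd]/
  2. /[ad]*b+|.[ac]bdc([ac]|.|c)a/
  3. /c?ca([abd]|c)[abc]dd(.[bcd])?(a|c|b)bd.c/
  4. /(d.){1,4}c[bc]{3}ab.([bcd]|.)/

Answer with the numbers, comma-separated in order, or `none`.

4

1 → no match — must start with `a`
2 → no match
3 → no match
4 → match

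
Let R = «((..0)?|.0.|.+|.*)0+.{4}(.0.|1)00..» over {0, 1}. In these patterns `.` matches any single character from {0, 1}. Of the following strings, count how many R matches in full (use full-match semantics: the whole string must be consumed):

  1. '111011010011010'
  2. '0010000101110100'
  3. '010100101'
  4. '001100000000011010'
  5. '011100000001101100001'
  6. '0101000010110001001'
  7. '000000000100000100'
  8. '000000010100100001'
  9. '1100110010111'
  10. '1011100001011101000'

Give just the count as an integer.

1 → no match
2 → no match
3 → no match
4 → no match
5 → no match
6 → no match
7 → no match
8 → no match
9 → no match
10 → no match
Total matched: 0

0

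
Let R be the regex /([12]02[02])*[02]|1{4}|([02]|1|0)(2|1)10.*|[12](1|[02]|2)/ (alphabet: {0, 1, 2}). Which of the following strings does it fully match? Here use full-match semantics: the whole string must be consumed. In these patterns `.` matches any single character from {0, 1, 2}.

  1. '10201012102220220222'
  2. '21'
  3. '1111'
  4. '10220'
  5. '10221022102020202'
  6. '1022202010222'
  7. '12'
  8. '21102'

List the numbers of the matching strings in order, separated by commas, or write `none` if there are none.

1 → no match
2. '21' → match
3. '1111' → match
4. '10220' → match
5 → match
6 → match
7. '12' → match
8. '21102' → match

2, 3, 4, 5, 6, 7, 8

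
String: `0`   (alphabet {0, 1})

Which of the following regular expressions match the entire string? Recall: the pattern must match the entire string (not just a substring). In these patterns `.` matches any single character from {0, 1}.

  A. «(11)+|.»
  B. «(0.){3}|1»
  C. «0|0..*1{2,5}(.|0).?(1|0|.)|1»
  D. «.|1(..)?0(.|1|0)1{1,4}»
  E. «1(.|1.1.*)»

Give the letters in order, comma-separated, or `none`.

A → match
B → no match
C → match
D → match
E → no match — must start with `1`

A, C, D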